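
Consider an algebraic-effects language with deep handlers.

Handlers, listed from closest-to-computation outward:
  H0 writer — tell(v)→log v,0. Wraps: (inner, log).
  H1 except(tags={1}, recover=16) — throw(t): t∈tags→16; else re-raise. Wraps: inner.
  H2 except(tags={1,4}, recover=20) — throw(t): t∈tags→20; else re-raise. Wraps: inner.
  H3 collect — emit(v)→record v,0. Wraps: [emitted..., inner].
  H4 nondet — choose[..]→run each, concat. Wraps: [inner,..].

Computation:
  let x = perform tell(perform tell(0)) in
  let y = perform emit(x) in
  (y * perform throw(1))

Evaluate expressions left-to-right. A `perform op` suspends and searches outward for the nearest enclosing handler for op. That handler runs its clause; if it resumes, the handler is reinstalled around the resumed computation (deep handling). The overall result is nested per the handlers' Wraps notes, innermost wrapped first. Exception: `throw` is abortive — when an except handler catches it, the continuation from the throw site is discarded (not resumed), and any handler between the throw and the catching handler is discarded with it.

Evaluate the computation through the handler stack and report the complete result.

Answer: [[0, 16]]

Evaluation trace:
tell(0) @ H0 ⇒ log+=0
tell(0) @ H0 ⇒ log+=0
emit(0) @ H3 ⇒ out+=0
throw(1) @ H1 caught ⇒ 16
H2 returns 16
H3 returns [0, 16]
H4 returns [[0, 16]]
= [[0, 16]]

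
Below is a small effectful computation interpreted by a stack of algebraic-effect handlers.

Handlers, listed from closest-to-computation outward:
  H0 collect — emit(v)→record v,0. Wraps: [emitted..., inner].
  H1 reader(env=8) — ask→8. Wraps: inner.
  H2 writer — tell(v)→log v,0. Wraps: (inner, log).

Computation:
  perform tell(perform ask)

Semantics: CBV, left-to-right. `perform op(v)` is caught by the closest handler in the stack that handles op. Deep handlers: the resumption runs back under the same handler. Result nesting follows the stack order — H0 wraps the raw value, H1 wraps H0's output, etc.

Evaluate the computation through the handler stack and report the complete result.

Working:
ask @ H1 ⇒ 8
tell(8) @ H2 ⇒ log+=8
H0 returns [0]
H1 returns [0]
H2 returns ([0], (8))
= ([0], (8))

Answer: ([0], (8))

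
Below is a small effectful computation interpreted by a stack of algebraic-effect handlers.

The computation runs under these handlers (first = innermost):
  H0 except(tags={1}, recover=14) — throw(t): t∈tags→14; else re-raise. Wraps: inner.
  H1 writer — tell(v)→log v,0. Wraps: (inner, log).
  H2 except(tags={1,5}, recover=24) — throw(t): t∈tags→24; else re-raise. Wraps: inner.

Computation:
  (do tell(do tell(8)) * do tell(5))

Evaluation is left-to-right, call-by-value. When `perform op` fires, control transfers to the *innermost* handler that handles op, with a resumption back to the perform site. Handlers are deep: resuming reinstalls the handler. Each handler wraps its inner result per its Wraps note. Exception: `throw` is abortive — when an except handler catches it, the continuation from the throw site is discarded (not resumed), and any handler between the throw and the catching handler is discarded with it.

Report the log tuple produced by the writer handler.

Evaluation trace:
tell(8) @ H1 ⇒ log+=8
tell(0) @ H1 ⇒ log+=0
tell(5) @ H1 ⇒ log+=5
H0 returns 0
H1 returns (0, (8, 0, 5))
H2 returns (0, (8, 0, 5))
= (0, (8, 0, 5))

Answer: (8, 0, 5)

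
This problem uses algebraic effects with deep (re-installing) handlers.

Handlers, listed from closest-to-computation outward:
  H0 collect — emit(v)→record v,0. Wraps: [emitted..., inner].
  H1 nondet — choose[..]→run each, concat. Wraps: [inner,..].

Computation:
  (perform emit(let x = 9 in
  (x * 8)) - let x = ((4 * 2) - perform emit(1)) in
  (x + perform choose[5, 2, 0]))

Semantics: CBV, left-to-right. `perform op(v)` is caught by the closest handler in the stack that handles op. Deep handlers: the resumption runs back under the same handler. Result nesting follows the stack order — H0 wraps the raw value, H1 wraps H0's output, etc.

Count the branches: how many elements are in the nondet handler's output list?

Step-by-step:
emit(72) @ H0 ⇒ out+=72
emit(1) @ H0 ⇒ out+=1
choose[5, 2, 0] @ H1
  branch[0] choose=5:
    H0 returns [72, 1, -13]
    H1 returns [[72, 1, -13]]
  branch[1] choose=2:
    H0 returns [72, 1, -10]
    H1 returns [[72, 1, -10]]
  branch[2] choose=0:
    H0 returns [72, 1, -8]
    H1 returns [[72, 1, -8]]
= [[72, 1, -13], [72, 1, -10], [72, 1, -8]]

Answer: 3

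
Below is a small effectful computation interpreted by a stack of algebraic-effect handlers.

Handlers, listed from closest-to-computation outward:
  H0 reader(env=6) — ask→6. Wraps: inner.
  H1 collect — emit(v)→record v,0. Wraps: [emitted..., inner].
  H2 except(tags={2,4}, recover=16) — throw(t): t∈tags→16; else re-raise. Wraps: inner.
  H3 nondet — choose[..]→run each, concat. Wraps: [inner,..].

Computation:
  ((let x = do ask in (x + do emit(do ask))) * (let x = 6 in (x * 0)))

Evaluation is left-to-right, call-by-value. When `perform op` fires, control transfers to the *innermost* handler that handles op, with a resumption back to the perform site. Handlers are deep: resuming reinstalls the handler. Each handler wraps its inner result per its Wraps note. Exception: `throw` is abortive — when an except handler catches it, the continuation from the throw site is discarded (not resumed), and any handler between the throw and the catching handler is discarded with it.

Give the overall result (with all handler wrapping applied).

Answer: [[6, 0]]

Evaluation trace:
ask @ H0 ⇒ 6
ask @ H0 ⇒ 6
emit(6) @ H1 ⇒ out+=6
H0 returns 0
H1 returns [6, 0]
H2 returns [6, 0]
H3 returns [[6, 0]]
= [[6, 0]]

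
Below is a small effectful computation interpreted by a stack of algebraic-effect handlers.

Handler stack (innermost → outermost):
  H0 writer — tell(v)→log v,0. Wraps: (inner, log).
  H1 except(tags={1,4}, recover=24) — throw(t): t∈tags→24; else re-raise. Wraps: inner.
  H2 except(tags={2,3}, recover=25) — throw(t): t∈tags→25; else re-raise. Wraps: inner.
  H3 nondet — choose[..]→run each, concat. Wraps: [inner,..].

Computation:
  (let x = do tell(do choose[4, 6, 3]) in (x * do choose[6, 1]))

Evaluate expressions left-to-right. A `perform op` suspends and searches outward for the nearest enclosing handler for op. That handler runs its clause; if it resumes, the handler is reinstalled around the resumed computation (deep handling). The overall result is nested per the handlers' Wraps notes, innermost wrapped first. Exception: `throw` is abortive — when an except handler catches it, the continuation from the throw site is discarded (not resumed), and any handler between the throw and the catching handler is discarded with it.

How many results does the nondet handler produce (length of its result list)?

Step-by-step:
choose[4, 6, 3] @ H3
  branch[0] choose=4:
    tell(4) @ H0 ⇒ log+=4
    choose[6, 1] @ H3
      branch[0] choose=6:
        H0 returns (0, (4))
        H1 returns (0, (4))
        H2 returns (0, (4))
        H3 returns [(0, (4))]
      branch[1] choose=1:
        H0 returns (0, (4))
        H1 returns (0, (4))
        H2 returns (0, (4))
        H3 returns [(0, (4))]
  branch[1] choose=6:
    tell(6) @ H0 ⇒ log+=6
    choose[6, 1] @ H3
      branch[0] choose=6:
        H0 returns (0, (6))
        H1 returns (0, (6))
        H2 returns (0, (6))
        H3 returns [(0, (6))]
      branch[1] choose=1:
        H0 returns (0, (6))
        H1 returns (0, (6))
        H2 returns (0, (6))
        H3 returns [(0, (6))]
  branch[2] choose=3:
    tell(3) @ H0 ⇒ log+=3
    choose[6, 1] @ H3
      branch[0] choose=6:
        H0 returns (0, (3))
        H1 returns (0, (3))
        H2 returns (0, (3))
        H3 returns [(0, (3))]
      branch[1] choose=1:
        H0 returns (0, (3))
        H1 returns (0, (3))
        H2 returns (0, (3))
        H3 returns [(0, (3))]
= [(0, (4)), (0, (4)), (0, (6)), (0, (6)), (0, (3)), (0, (3))]

Answer: 6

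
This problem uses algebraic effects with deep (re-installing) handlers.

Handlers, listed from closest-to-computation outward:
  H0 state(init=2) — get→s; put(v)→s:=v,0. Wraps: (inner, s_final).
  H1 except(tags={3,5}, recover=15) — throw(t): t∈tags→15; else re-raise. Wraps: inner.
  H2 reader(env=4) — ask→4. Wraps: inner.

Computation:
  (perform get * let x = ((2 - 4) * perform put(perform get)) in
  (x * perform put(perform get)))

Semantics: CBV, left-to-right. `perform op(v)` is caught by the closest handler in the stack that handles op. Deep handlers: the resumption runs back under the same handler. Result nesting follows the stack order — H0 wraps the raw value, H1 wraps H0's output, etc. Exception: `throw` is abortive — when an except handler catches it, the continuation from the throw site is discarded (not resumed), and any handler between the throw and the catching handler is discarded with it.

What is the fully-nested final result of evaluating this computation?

Evaluation trace:
get @ H0 ⇒ 2
get @ H0 ⇒ 2
put(2) @ H0 ⇒ s:=2
get @ H0 ⇒ 2
put(2) @ H0 ⇒ s:=2
H0 returns (0, 2)
H1 returns (0, 2)
H2 returns (0, 2)
= (0, 2)

Answer: (0, 2)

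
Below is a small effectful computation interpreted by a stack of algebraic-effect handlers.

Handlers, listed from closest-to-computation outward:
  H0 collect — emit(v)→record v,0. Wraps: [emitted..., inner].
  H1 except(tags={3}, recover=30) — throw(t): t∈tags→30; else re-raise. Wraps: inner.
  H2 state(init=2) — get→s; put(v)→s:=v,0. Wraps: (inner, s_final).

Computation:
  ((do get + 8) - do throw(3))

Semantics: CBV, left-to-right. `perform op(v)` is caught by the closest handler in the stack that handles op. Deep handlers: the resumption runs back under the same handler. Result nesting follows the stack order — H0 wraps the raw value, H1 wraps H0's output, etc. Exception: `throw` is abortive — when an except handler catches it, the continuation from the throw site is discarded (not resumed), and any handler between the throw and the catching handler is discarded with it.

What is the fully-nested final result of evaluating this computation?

Answer: (30, 2)

Step-by-step:
get @ H2 ⇒ 2
throw(3) @ H1 caught ⇒ 30
H2 returns (30, 2)
= (30, 2)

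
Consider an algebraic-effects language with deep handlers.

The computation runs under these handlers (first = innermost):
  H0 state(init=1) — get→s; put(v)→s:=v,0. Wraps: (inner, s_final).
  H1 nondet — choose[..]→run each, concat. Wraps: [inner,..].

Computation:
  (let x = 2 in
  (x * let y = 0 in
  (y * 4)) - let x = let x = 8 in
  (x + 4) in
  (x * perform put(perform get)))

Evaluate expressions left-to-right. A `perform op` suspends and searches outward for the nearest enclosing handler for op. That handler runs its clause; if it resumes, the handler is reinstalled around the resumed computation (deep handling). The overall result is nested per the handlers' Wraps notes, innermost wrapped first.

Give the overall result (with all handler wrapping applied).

Answer: [(0, 1)]

Evaluation trace:
get @ H0 ⇒ 1
put(1) @ H0 ⇒ s:=1
H0 returns (0, 1)
H1 returns [(0, 1)]
= [(0, 1)]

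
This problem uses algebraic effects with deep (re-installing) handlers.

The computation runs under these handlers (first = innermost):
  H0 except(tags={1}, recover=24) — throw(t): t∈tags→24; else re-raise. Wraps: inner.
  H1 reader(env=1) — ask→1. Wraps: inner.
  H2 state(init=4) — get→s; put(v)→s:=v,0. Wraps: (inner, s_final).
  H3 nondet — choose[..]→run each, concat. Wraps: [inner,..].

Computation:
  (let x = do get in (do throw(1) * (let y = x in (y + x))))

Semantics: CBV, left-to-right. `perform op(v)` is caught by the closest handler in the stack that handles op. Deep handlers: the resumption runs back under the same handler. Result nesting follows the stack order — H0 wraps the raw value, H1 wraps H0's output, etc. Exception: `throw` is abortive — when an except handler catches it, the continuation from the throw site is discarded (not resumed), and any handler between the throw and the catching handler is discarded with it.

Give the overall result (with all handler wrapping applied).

Answer: [(24, 4)]

Working:
get @ H2 ⇒ 4
throw(1) @ H0 caught ⇒ 24
H1 returns 24
H2 returns (24, 4)
H3 returns [(24, 4)]
= [(24, 4)]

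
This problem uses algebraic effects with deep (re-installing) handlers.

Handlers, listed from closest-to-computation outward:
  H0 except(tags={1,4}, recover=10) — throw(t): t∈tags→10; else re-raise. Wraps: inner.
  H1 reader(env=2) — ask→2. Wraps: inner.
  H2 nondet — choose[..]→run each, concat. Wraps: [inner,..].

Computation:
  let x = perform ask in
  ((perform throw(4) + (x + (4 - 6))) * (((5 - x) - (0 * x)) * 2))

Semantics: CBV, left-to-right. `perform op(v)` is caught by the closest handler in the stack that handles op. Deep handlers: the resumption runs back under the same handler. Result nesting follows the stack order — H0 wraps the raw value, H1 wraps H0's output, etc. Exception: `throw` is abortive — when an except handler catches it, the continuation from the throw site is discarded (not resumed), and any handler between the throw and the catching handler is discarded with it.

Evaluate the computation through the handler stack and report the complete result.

Answer: [10]

Evaluation trace:
ask @ H1 ⇒ 2
throw(4) @ H0 caught ⇒ 10
H1 returns 10
H2 returns [10]
= [10]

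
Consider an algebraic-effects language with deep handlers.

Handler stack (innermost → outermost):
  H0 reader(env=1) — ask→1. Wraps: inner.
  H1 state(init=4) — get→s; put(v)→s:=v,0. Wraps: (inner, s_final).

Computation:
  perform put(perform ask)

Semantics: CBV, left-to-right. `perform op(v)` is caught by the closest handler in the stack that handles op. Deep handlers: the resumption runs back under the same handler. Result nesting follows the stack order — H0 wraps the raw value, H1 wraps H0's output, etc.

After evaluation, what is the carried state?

Answer: 1

Step-by-step:
ask @ H0 ⇒ 1
put(1) @ H1 ⇒ s:=1
H0 returns 0
H1 returns (0, 1)
= (0, 1)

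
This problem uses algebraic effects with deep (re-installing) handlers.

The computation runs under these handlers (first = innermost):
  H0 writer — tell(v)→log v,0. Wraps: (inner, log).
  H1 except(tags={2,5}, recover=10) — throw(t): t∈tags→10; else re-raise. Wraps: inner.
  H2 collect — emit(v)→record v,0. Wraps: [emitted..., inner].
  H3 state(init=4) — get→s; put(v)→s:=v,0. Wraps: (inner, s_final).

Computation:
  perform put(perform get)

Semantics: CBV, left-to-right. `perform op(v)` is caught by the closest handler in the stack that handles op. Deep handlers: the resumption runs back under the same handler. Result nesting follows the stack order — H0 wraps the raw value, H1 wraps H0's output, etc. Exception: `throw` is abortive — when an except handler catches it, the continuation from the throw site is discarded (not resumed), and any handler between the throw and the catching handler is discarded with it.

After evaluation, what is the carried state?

Answer: 4

Working:
get @ H3 ⇒ 4
put(4) @ H3 ⇒ s:=4
H0 returns (0, ())
H1 returns (0, ())
H2 returns [(0, ())]
H3 returns ([(0, ())], 4)
= ([(0, ())], 4)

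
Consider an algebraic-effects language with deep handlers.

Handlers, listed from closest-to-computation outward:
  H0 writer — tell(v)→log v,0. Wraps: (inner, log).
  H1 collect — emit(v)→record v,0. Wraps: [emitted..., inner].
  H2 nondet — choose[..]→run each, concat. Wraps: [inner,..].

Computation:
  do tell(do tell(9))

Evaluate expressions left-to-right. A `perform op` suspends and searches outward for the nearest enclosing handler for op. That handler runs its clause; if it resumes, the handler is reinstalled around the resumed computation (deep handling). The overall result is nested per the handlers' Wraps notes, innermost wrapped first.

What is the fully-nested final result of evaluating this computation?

Working:
tell(9) @ H0 ⇒ log+=9
tell(0) @ H0 ⇒ log+=0
H0 returns (0, (9, 0))
H1 returns [(0, (9, 0))]
H2 returns [[(0, (9, 0))]]
= [[(0, (9, 0))]]

Answer: [[(0, (9, 0))]]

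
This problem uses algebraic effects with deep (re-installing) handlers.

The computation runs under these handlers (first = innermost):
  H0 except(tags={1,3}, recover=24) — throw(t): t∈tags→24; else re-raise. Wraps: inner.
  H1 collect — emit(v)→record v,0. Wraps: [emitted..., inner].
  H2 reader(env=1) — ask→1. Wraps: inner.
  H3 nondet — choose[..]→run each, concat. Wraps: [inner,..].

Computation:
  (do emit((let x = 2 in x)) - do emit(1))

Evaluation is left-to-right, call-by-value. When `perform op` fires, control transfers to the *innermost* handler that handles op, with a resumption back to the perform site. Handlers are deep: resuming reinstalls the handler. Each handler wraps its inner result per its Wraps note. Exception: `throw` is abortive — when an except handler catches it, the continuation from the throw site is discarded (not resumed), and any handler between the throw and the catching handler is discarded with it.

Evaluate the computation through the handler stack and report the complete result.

Answer: [[2, 1, 0]]

Working:
emit(2) @ H1 ⇒ out+=2
emit(1) @ H1 ⇒ out+=1
H0 returns 0
H1 returns [2, 1, 0]
H2 returns [2, 1, 0]
H3 returns [[2, 1, 0]]
= [[2, 1, 0]]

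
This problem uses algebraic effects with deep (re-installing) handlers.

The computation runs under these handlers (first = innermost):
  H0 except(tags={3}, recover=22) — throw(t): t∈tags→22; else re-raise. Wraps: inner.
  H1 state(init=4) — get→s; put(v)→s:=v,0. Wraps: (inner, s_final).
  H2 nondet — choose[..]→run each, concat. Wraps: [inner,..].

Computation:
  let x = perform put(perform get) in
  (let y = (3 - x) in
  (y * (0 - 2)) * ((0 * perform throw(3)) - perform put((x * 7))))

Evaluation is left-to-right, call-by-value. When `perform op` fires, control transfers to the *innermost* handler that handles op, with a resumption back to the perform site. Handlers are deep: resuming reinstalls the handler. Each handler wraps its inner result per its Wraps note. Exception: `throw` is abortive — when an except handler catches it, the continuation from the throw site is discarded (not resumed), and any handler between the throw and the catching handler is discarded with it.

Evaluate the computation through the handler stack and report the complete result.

Answer: [(22, 4)]

Step-by-step:
get @ H1 ⇒ 4
put(4) @ H1 ⇒ s:=4
throw(3) @ H0 caught ⇒ 22
H1 returns (22, 4)
H2 returns [(22, 4)]
= [(22, 4)]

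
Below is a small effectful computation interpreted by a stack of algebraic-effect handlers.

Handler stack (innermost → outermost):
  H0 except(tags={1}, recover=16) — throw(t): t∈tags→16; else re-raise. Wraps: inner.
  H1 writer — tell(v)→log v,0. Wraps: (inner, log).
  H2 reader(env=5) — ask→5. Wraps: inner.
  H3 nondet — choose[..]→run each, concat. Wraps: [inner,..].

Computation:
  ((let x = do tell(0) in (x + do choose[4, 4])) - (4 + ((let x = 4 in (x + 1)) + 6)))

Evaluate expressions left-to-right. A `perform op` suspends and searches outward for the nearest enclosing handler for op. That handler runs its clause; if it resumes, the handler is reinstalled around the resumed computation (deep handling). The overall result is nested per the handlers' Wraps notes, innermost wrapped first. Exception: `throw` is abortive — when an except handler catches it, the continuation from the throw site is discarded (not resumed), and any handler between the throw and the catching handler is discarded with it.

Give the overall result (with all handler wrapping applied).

Answer: [(-11, (0)), (-11, (0))]

Working:
tell(0) @ H1 ⇒ log+=0
choose[4, 4] @ H3
  branch[0] choose=4:
    H0 returns -11
    H1 returns (-11, (0))
    H2 returns (-11, (0))
    H3 returns [(-11, (0))]
  branch[1] choose=4:
    H0 returns -11
    H1 returns (-11, (0))
    H2 returns (-11, (0))
    H3 returns [(-11, (0))]
= [(-11, (0)), (-11, (0))]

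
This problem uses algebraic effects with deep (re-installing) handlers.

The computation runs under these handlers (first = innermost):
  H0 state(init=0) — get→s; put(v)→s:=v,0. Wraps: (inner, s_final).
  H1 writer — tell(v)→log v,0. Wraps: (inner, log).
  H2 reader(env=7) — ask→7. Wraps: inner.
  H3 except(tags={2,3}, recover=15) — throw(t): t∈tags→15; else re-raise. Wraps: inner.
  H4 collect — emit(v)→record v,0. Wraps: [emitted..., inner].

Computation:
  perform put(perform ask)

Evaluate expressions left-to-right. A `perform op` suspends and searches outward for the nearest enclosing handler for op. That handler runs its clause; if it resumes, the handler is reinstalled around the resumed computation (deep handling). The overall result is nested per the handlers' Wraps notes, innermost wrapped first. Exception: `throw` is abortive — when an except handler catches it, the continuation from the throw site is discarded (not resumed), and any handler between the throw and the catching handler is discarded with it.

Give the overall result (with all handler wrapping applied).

Step-by-step:
ask @ H2 ⇒ 7
put(7) @ H0 ⇒ s:=7
H0 returns (0, 7)
H1 returns ((0, 7), ())
H2 returns ((0, 7), ())
H3 returns ((0, 7), ())
H4 returns [((0, 7), ())]
= [((0, 7), ())]

Answer: [((0, 7), ())]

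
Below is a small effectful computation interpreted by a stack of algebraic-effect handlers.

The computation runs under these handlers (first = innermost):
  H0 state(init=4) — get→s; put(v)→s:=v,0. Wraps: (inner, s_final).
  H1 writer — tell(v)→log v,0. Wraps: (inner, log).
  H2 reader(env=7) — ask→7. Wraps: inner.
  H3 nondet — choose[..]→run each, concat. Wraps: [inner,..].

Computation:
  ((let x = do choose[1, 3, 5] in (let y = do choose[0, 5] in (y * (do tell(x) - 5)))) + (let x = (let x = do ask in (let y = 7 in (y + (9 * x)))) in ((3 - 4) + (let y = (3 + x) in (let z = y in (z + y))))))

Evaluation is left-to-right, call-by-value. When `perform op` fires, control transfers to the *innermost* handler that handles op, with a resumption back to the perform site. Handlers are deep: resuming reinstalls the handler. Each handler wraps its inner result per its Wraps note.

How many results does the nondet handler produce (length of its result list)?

Evaluation trace:
choose[1, 3, 5] @ H3
  branch[0] choose=1:
    choose[0, 5] @ H3
      branch[0] choose=0:
        tell(1) @ H1 ⇒ log+=1
        ask @ H2 ⇒ 7
        H0 returns (145, 4)
        H1 returns ((145, 4), (1))
        H2 returns ((145, 4), (1))
        H3 returns [((145, 4), (1))]
      branch[1] choose=5:
        tell(1) @ H1 ⇒ log+=1
        ask @ H2 ⇒ 7
        H0 returns (120, 4)
        H1 returns ((120, 4), (1))
        H2 returns ((120, 4), (1))
        H3 returns [((120, 4), (1))]
  branch[1] choose=3:
    choose[0, 5] @ H3
      branch[0] choose=0:
        tell(3) @ H1 ⇒ log+=3
        ask @ H2 ⇒ 7
        H0 returns (145, 4)
        H1 returns ((145, 4), (3))
        H2 returns ((145, 4), (3))
        H3 returns [((145, 4), (3))]
      branch[1] choose=5:
        tell(3) @ H1 ⇒ log+=3
        ask @ H2 ⇒ 7
        H0 returns (120, 4)
        H1 returns ((120, 4), (3))
        H2 returns ((120, 4), (3))
        H3 returns [((120, 4), (3))]
  branch[2] choose=5:
    choose[0, 5] @ H3
      branch[0] choose=0:
        tell(5) @ H1 ⇒ log+=5
        ask @ H2 ⇒ 7
        H0 returns (145, 4)
        H1 returns ((145, 4), (5))
        H2 returns ((145, 4), (5))
        H3 returns [((145, 4), (5))]
      branch[1] choose=5:
        tell(5) @ H1 ⇒ log+=5
        ask @ H2 ⇒ 7
        H0 returns (120, 4)
        H1 returns ((120, 4), (5))
        H2 returns ((120, 4), (5))
        H3 returns [((120, 4), (5))]
= [((145, 4), (1)), ((120, 4), (1)), ((145, 4), (3)), ((120, 4), (3)), ((145, 4), (5)), ((120, 4), (5))]

Answer: 6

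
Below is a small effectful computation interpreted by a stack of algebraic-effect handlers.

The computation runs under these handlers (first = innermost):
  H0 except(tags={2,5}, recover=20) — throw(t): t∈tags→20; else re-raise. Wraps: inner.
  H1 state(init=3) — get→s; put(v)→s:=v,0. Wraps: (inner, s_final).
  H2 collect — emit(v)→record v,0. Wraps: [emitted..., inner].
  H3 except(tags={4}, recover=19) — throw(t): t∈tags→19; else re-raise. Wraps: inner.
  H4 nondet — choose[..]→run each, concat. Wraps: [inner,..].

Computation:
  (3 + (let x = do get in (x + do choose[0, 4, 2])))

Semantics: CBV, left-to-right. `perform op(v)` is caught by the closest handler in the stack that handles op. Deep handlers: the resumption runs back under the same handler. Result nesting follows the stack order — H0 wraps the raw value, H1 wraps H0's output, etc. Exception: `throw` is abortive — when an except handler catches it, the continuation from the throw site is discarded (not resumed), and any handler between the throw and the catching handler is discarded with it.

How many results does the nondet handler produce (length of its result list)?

Step-by-step:
get @ H1 ⇒ 3
choose[0, 4, 2] @ H4
  branch[0] choose=0:
    H0 returns 6
    H1 returns (6, 3)
    H2 returns [(6, 3)]
    H3 returns [(6, 3)]
    H4 returns [[(6, 3)]]
  branch[1] choose=4:
    H0 returns 10
    H1 returns (10, 3)
    H2 returns [(10, 3)]
    H3 returns [(10, 3)]
    H4 returns [[(10, 3)]]
  branch[2] choose=2:
    H0 returns 8
    H1 returns (8, 3)
    H2 returns [(8, 3)]
    H3 returns [(8, 3)]
    H4 returns [[(8, 3)]]
= [[(6, 3)], [(10, 3)], [(8, 3)]]

Answer: 3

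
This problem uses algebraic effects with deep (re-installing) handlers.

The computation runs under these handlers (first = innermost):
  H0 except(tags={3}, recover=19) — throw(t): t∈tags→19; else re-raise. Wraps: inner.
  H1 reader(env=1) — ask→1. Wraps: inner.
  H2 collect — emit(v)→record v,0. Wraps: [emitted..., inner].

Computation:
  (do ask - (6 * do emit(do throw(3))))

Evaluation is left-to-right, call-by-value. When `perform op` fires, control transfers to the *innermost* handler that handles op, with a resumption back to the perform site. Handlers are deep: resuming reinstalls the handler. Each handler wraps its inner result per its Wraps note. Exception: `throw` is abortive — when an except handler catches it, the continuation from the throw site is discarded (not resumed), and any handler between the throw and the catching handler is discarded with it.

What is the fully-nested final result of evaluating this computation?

Answer: [19]

Evaluation trace:
ask @ H1 ⇒ 1
throw(3) @ H0 caught ⇒ 19
H1 returns 19
H2 returns [19]
= [19]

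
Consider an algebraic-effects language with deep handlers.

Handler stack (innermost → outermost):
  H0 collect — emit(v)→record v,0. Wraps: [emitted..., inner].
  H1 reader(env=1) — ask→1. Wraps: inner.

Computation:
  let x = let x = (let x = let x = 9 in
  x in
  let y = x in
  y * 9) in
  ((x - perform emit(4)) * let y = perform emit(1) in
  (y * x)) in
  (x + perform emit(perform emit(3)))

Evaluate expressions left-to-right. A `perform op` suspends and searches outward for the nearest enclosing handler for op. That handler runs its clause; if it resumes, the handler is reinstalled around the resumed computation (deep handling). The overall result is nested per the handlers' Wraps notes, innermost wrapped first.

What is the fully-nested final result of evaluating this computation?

Answer: [4, 1, 3, 0, 0]

Evaluation trace:
emit(4) @ H0 ⇒ out+=4
emit(1) @ H0 ⇒ out+=1
emit(3) @ H0 ⇒ out+=3
emit(0) @ H0 ⇒ out+=0
H0 returns [4, 1, 3, 0, 0]
H1 returns [4, 1, 3, 0, 0]
= [4, 1, 3, 0, 0]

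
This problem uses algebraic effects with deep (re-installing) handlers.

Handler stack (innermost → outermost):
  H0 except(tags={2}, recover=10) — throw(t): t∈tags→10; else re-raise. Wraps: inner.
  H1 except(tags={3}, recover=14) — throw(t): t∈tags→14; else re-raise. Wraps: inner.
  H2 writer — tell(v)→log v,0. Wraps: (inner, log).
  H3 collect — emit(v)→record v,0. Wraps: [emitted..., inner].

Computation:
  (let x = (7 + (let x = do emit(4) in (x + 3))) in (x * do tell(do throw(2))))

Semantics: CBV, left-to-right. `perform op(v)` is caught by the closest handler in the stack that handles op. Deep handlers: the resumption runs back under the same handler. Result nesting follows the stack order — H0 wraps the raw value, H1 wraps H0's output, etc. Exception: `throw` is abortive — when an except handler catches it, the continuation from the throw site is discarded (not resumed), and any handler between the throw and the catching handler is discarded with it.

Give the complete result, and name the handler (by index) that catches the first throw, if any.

Evaluation trace:
emit(4) @ H3 ⇒ out+=4
throw(2) @ H0 caught ⇒ 10
H1 returns 10
H2 returns (10, ())
H3 returns [4, (10, ())]
= [4, (10, ())]

Answer: [4, (10, ())] ; first throw caught by: H0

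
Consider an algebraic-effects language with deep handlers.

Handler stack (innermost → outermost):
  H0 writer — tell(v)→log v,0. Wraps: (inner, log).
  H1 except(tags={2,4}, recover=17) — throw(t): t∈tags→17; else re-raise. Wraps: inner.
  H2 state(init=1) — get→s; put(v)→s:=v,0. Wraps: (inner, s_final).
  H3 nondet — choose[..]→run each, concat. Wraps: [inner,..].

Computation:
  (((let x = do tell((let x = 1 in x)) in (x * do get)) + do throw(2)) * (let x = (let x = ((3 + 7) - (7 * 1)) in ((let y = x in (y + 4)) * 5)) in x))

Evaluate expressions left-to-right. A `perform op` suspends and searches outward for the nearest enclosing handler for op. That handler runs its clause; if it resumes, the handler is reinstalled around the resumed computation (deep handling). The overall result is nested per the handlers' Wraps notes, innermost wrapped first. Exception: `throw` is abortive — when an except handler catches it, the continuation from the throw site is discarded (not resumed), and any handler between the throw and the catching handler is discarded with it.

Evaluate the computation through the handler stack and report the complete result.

Working:
tell(1) @ H0 ⇒ log+=1
get @ H2 ⇒ 1
throw(2) @ H1 caught ⇒ 17
H2 returns (17, 1)
H3 returns [(17, 1)]
= [(17, 1)]

Answer: [(17, 1)]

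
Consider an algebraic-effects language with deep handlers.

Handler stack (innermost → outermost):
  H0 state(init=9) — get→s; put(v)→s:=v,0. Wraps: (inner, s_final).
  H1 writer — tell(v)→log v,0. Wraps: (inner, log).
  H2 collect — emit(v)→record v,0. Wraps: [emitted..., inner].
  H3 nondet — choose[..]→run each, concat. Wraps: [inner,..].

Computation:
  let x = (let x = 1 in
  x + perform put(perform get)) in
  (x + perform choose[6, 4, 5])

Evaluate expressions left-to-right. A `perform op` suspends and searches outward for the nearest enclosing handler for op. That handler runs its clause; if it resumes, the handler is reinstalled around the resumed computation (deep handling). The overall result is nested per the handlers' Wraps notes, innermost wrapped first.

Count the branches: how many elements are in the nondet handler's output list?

Answer: 3

Evaluation trace:
get @ H0 ⇒ 9
put(9) @ H0 ⇒ s:=9
choose[6, 4, 5] @ H3
  branch[0] choose=6:
    H0 returns (7, 9)
    H1 returns ((7, 9), ())
    H2 returns [((7, 9), ())]
    H3 returns [[((7, 9), ())]]
  branch[1] choose=4:
    H0 returns (5, 9)
    H1 returns ((5, 9), ())
    H2 returns [((5, 9), ())]
    H3 returns [[((5, 9), ())]]
  branch[2] choose=5:
    H0 returns (6, 9)
    H1 returns ((6, 9), ())
    H2 returns [((6, 9), ())]
    H3 returns [[((6, 9), ())]]
= [[((7, 9), ())], [((5, 9), ())], [((6, 9), ())]]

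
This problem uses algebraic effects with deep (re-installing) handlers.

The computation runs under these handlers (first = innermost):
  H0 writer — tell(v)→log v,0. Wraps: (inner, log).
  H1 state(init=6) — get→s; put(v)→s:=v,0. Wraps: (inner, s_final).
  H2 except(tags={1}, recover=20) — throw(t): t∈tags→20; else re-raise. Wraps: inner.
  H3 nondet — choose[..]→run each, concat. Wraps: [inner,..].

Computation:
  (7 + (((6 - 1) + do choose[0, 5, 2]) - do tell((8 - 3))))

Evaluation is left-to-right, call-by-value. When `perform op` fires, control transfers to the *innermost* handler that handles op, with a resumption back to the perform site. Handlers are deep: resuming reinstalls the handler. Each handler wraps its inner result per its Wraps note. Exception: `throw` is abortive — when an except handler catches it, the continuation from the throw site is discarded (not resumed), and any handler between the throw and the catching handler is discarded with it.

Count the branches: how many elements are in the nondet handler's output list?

Answer: 3

Step-by-step:
choose[0, 5, 2] @ H3
  branch[0] choose=0:
    tell(5) @ H0 ⇒ log+=5
    H0 returns (12, (5))
    H1 returns ((12, (5)), 6)
    H2 returns ((12, (5)), 6)
    H3 returns [((12, (5)), 6)]
  branch[1] choose=5:
    tell(5) @ H0 ⇒ log+=5
    H0 returns (17, (5))
    H1 returns ((17, (5)), 6)
    H2 returns ((17, (5)), 6)
    H3 returns [((17, (5)), 6)]
  branch[2] choose=2:
    tell(5) @ H0 ⇒ log+=5
    H0 returns (14, (5))
    H1 returns ((14, (5)), 6)
    H2 returns ((14, (5)), 6)
    H3 returns [((14, (5)), 6)]
= [((12, (5)), 6), ((17, (5)), 6), ((14, (5)), 6)]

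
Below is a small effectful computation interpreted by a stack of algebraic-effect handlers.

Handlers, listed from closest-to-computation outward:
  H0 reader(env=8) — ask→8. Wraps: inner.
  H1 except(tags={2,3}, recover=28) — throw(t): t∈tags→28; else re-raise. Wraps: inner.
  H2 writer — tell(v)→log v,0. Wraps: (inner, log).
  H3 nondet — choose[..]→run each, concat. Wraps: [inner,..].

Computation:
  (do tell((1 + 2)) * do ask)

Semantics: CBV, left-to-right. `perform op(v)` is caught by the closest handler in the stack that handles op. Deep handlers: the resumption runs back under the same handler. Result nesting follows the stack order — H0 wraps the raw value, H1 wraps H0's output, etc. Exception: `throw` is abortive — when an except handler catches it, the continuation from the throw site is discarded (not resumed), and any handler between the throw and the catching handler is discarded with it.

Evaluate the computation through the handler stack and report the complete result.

Working:
tell(3) @ H2 ⇒ log+=3
ask @ H0 ⇒ 8
H0 returns 0
H1 returns 0
H2 returns (0, (3))
H3 returns [(0, (3))]
= [(0, (3))]

Answer: [(0, (3))]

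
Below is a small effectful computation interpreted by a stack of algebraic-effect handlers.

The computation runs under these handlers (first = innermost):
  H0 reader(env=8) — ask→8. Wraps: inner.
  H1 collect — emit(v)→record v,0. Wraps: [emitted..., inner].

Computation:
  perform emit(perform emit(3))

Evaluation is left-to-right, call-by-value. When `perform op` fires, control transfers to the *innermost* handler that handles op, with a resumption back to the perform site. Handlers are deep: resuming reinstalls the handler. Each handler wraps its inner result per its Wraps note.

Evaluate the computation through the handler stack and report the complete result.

Working:
emit(3) @ H1 ⇒ out+=3
emit(0) @ H1 ⇒ out+=0
H0 returns 0
H1 returns [3, 0, 0]
= [3, 0, 0]

Answer: [3, 0, 0]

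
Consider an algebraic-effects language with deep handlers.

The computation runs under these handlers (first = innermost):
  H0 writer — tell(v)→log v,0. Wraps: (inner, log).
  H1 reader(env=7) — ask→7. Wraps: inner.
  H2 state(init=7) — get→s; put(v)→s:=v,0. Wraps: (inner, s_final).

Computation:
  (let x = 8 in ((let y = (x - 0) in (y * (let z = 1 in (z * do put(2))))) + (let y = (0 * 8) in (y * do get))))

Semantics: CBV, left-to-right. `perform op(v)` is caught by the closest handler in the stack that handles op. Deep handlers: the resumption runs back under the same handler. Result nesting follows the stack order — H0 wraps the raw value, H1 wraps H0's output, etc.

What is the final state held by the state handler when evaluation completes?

Evaluation trace:
put(2) @ H2 ⇒ s:=2
get @ H2 ⇒ 2
H0 returns (0, ())
H1 returns (0, ())
H2 returns ((0, ()), 2)
= ((0, ()), 2)

Answer: 2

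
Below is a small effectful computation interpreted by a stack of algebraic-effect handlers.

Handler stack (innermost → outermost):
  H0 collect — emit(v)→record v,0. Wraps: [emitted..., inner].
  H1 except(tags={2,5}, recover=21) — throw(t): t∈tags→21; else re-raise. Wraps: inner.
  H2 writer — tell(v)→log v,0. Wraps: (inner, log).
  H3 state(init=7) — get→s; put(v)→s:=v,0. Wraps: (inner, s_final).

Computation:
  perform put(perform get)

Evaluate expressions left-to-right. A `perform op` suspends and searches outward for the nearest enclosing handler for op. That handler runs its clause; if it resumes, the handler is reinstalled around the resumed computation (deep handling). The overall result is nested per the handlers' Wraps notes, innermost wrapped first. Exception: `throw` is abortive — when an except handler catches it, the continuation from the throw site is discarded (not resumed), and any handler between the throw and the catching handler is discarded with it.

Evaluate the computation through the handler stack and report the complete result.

Evaluation trace:
get @ H3 ⇒ 7
put(7) @ H3 ⇒ s:=7
H0 returns [0]
H1 returns [0]
H2 returns ([0], ())
H3 returns (([0], ()), 7)
= (([0], ()), 7)

Answer: (([0], ()), 7)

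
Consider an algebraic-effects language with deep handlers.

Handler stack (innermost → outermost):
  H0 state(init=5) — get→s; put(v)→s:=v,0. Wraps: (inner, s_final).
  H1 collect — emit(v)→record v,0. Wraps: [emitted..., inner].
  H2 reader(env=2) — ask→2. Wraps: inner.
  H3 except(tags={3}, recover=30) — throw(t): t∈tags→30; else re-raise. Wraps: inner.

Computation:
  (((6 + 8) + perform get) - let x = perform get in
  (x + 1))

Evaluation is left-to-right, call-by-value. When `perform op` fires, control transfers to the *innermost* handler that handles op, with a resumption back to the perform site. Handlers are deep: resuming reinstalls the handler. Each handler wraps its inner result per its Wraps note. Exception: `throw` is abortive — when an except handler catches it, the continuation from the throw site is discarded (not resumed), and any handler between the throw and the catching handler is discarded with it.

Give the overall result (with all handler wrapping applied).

Evaluation trace:
get @ H0 ⇒ 5
get @ H0 ⇒ 5
H0 returns (13, 5)
H1 returns [(13, 5)]
H2 returns [(13, 5)]
H3 returns [(13, 5)]
= [(13, 5)]

Answer: [(13, 5)]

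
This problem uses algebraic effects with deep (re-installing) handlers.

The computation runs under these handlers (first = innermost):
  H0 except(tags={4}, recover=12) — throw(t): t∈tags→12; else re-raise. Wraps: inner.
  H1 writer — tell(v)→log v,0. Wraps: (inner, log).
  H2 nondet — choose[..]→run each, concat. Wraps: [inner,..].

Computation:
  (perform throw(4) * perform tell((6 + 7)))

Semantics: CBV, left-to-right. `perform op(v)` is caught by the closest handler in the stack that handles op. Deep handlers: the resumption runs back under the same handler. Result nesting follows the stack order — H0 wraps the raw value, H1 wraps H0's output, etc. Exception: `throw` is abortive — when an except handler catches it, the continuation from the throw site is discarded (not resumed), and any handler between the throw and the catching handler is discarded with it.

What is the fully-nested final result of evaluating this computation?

Step-by-step:
throw(4) @ H0 caught ⇒ 12
H1 returns (12, ())
H2 returns [(12, ())]
= [(12, ())]

Answer: [(12, ())]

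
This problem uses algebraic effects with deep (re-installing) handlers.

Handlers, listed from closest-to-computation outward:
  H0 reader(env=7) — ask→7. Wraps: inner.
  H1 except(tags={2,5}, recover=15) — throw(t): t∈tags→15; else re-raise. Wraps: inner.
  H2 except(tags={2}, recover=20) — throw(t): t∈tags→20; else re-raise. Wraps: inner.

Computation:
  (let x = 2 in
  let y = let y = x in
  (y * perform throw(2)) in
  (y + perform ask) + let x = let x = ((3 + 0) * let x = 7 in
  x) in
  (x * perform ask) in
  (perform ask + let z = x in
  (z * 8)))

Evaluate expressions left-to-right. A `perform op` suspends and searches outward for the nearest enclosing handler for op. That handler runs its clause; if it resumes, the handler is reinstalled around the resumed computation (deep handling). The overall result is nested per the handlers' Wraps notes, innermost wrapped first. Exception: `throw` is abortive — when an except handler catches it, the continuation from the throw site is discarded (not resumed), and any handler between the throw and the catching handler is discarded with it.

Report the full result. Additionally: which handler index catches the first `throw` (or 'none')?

Step-by-step:
throw(2) @ H1 caught ⇒ 15
H2 returns 15
= 15

Answer: 15 ; first throw caught by: H1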